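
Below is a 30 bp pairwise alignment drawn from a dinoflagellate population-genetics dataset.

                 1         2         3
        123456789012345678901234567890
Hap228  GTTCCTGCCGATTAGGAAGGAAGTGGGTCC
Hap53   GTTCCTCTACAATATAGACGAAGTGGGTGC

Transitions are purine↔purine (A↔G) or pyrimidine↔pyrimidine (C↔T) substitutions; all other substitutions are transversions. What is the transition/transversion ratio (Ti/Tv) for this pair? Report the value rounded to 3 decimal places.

0.429

The sequences differ at positions 7 (G/C, transversion), 8 (C/T, transition), 9 (C/A, transversion), 10 (G/C, transversion), 12 (T/A, transversion), 15 (G/T, transversion), 16 (G/A, transition), 17 (A/G, transition), 19 (G/C, transversion), 29 (C/G, transversion).
Of the 10 differences, 3 transitions and 7 transversions, so Ti/Tv = 3/7 = 0.429.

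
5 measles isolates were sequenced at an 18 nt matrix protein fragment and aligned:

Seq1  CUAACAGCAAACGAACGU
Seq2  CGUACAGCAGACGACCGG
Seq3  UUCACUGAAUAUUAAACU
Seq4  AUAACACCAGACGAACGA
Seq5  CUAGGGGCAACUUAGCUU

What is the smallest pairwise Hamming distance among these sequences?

Pairwise Hamming distances:
  Seq1 vs Seq2: 5
  Seq1 vs Seq3: 9
  Seq1 vs Seq4: 4
  Seq1 vs Seq5: 8
  Seq2 vs Seq3: 12
  Seq2 vs Seq4: 6
  Seq2 vs Seq5: 12
  Seq3 vs Seq4: 11
  Seq3 vs Seq5: 11
  Seq4 vs Seq5: 12
The smallest is 4, between Seq1 and Seq4.

4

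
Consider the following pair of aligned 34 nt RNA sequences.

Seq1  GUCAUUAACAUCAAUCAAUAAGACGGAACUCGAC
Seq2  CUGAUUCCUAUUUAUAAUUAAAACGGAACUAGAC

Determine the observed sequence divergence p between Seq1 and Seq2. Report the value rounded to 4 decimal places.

0.3235

Mismatches occur at site 1 (G↔C), site 3 (C↔G), site 7 (A↔C), site 8 (A↔C), site 9 (C↔U), site 12 (C↔U), site 13 (A↔U), site 16 (C↔A), site 18 (A↔U), site 22 (G↔A), site 31 (C↔A).
There are 11 differences over 34 sites, so p = 11/34 = 0.3235.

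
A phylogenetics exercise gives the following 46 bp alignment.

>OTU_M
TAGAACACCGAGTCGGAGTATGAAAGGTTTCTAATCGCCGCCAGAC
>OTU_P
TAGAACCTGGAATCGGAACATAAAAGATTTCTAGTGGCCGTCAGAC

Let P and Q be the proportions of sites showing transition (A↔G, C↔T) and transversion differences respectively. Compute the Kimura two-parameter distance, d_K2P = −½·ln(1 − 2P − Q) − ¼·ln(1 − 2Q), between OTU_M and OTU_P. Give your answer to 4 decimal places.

Differing sites — 7:A/C (Tv); 8:C/T (Ti); 9:C/G (Tv); 12:G/A (Ti); 18:G/A (Ti); 19:T/C (Ti); 22:G/A (Ti); 27:G/A (Ti); 34:A/G (Ti); 36:C/G (Tv); 41:C/T (Ti).
Of the 11 differences, 8 transitions and 3 transversions over 46 sites: P = 8/46 = 0.173913, Q = 3/46 = 0.065217.
d = −0.5·ln(0.586957) − 0.25·ln(0.869566) = −0.5·(-0.532804) − 0.25·(-0.139761) = 0.3013.

0.3013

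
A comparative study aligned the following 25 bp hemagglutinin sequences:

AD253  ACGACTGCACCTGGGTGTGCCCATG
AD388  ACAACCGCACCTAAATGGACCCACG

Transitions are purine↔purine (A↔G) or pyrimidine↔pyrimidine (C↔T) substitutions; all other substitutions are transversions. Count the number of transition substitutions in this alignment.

7

Mismatches occur at site 3 (G/A, transition), site 6 (T/C, transition), site 13 (G/A, transition), site 14 (G/A, transition), site 15 (G/A, transition), site 18 (T/G, transversion), site 19 (G/A, transition), site 24 (T/C, transition).
Of the 8 differences, 7 transitions and 1 transversion, so the answer is 7.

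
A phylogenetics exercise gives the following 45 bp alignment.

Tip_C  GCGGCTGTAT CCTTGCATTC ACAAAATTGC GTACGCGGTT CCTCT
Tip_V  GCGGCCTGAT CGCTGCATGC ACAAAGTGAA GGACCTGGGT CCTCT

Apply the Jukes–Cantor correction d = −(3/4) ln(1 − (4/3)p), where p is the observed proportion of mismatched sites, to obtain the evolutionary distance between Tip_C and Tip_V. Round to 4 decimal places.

0.4019

The sequences differ at positions 6 (T/C), 7 (G/T), 8 (T/G), 12 (C/G), 13 (T/C), 19 (T/G), 26 (A/G), 28 (T/G), 29 (G/A), 30 (C/A), 32 (T/G), 35 (G/C), 36 (C/T), 39 (T/G).
p = 14/45 = 0.311111.
d = −0.75 · ln(1 − (4/3)·0.311111) = −0.75 · ln(0.585185) = −0.75 · (-0.535827) = 0.4019.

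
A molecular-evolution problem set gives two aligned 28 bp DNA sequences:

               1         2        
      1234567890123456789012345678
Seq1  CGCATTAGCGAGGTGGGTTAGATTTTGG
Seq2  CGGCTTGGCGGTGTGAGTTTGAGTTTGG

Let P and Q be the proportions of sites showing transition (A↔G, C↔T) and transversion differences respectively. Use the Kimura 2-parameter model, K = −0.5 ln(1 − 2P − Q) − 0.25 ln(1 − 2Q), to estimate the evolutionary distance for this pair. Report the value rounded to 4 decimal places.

0.3600

The sequences differ at positions 3 (C/G, transversion), 4 (A/C, transversion), 7 (A/G, transition), 11 (A/G, transition), 12 (G/T, transversion), 16 (G/A, transition), 20 (A/T, transversion), 23 (T/G, transversion).
Of the 8 differences, 3 transitions and 5 transversions over 28 sites: P = 3/28 = 0.107143, Q = 5/28 = 0.178571.
d = −0.5·ln(0.607143) − 0.25·ln(0.642858) = −0.5·(-0.498991) − 0.25·(-0.441831) = 0.3600.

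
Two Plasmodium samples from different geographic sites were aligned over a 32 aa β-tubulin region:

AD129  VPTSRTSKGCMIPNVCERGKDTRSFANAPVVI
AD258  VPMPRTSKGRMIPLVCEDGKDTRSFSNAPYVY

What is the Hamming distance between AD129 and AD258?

8

Mismatches occur at site 3 (T↔M), site 4 (S↔P), site 10 (C↔R), site 14 (N↔L), site 18 (R↔D), site 26 (A↔S), site 30 (V↔Y), site 32 (I↔Y).
That gives 8 mismatches out of 32 aligned sites, so the Hamming distance is 8.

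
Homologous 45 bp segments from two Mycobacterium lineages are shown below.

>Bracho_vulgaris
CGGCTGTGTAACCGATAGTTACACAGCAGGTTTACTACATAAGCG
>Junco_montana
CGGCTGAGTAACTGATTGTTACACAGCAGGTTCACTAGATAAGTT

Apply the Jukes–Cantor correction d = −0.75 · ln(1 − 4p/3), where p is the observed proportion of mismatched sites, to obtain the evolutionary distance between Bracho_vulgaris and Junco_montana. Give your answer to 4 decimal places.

Differing sites — 7:T/A; 13:C/T; 17:A/T; 33:T/C; 38:C/G; 44:C/T; 45:G/T.
p = 7/45 = 0.155556.
d = −0.75 · ln(1 − (4/3)·0.155556) = −0.75 · ln(0.792592) = −0.75 · (-0.232447) = 0.1743.

0.1743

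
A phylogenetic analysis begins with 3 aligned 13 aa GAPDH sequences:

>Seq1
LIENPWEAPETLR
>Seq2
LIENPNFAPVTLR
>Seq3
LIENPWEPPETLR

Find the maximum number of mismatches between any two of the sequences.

4

Pairwise Hamming distances:
  Seq1 vs Seq2: 3
  Seq1 vs Seq3: 1
  Seq2 vs Seq3: 4
The largest is 4, between Seq2 and Seq3.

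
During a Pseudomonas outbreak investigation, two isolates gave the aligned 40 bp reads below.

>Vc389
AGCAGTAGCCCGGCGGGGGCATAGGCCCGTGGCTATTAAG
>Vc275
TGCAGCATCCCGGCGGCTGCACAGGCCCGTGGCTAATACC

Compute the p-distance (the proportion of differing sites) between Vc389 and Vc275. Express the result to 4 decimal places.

0.2250

The sequences differ at positions 1 (A/T), 6 (T/C), 8 (G/T), 17 (G/C), 18 (G/T), 22 (T/C), 36 (T/A), 39 (A/C), 40 (G/C).
There are 9 differences over 40 sites, so p = 9/40 = 0.2250.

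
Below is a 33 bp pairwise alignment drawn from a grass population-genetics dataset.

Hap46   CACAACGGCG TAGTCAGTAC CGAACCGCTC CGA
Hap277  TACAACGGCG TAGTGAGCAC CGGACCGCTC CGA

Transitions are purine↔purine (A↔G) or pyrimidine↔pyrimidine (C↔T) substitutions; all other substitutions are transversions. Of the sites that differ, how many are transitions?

Mismatches occur at site 1 (C→T, transition), site 15 (C→G, transversion), site 18 (T→C, transition), site 23 (A→G, transition).
Of the 4 differences, 3 transitions and 1 transversion, so the answer is 3.

3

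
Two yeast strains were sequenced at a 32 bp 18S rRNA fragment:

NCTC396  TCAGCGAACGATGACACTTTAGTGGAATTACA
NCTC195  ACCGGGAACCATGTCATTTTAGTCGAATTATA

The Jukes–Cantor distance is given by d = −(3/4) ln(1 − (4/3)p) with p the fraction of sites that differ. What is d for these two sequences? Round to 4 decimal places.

Mismatches occur at site 1 (T↔A), site 3 (A↔C), site 5 (C↔G), site 10 (G↔C), site 14 (A↔T), site 17 (C↔T), site 24 (G↔C), site 31 (C↔T).
p = 8/32 = 0.250000.
d = −0.75 · ln(1 − (4/3)·0.250000) = −0.75 · ln(0.666667) = −0.75 · (-0.405465) = 0.3041.

0.3041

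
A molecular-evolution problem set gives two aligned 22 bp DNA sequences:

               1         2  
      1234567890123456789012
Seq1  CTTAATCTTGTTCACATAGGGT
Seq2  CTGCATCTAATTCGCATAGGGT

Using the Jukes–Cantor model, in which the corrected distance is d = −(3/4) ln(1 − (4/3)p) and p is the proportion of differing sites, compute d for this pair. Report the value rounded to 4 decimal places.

0.2708

Mismatches occur at site 3 (T→G), site 4 (A→C), site 9 (T→A), site 10 (G→A), site 14 (A→G).
p = 5/22 = 0.227273.
d = −0.75 · ln(1 − (4/3)·0.227273) = −0.75 · ln(0.696969) = −0.75 · (-0.361014) = 0.2708.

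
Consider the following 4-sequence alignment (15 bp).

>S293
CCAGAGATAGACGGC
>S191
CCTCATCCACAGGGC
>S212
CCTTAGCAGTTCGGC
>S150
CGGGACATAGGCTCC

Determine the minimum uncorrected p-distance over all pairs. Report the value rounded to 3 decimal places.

0.400

Pairwise Hamming distances:
  S293 vs S191: 7
  S293 vs S212: 7
  S293 vs S150: 6
  S191 vs S212: 7
  S191 vs S150: 11
  S212 vs S150: 11
The smallest is 6 mismatches, between S293 and S150; p = 6/15 = 0.400.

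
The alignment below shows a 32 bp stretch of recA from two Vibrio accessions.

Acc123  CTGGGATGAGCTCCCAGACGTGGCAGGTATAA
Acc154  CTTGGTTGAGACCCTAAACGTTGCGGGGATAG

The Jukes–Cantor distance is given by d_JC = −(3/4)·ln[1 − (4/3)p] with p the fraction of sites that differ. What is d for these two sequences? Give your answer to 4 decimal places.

Differing sites — 3:G/T; 6:A/T; 11:C/A; 12:T/C; 15:C/T; 17:G/A; 22:G/T; 25:A/G; 28:T/G; 32:A/G.
p = 10/32 = 0.312500.
d = −0.75 · ln(1 − (4/3)·0.312500) = −0.75 · ln(0.583333) = −0.75 · (-0.538997) = 0.4042.

0.4042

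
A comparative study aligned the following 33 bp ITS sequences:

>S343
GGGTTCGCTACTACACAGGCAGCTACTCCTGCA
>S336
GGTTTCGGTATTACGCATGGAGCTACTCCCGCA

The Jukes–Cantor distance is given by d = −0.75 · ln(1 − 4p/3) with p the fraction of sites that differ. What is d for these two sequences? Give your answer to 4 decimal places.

The sequences differ at positions 3 (G/T), 8 (C/G), 11 (C/T), 15 (A/G), 18 (G/T), 20 (C/G), 30 (T/C).
p = 7/33 = 0.212121.
d = −0.75 · ln(1 − (4/3)·0.212121) = −0.75 · ln(0.717172) = −0.75 · (-0.332440) = 0.2493.

0.2493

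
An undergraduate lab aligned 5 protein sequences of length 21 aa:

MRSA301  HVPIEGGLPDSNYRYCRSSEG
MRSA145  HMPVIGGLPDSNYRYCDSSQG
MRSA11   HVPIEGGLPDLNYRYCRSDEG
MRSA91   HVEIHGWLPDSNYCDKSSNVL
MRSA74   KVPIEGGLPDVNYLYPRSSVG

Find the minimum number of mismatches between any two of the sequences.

Pairwise Hamming distances:
  MRSA301 vs MRSA145: 5
  MRSA301 vs MRSA11: 2
  MRSA301 vs MRSA91: 10
  MRSA301 vs MRSA74: 5
  MRSA145 vs MRSA11: 7
  MRSA145 vs MRSA91: 12
  MRSA145 vs MRSA74: 9
  MRSA11 vs MRSA91: 11
  MRSA11 vs MRSA74: 6
  MRSA91 vs MRSA74: 11
The smallest is 2, between MRSA301 and MRSA11.

2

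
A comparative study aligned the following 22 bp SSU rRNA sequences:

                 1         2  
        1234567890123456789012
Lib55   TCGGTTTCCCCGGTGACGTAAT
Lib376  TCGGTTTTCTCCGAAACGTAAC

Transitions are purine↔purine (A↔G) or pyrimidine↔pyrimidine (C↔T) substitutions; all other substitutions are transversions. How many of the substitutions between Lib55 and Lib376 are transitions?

4

The sequences differ at positions 8 (C/T, transition), 10 (C/T, transition), 12 (G/C, transversion), 14 (T/A, transversion), 15 (G/A, transition), 22 (T/C, transition).
Of the 6 differences, 4 transitions and 2 transversions, so the answer is 4.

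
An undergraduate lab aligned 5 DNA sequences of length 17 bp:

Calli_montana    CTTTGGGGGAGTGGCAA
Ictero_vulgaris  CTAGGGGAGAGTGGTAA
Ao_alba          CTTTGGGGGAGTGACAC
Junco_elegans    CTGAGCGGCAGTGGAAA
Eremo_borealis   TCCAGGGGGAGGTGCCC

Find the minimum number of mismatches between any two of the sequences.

Pairwise Hamming distances:
  Calli_montana vs Ictero_vulgaris: 4
  Calli_montana vs Ao_alba: 2
  Calli_montana vs Junco_elegans: 5
  Calli_montana vs Eremo_borealis: 8
  Ictero_vulgaris vs Ao_alba: 6
  Ictero_vulgaris vs Junco_elegans: 6
  Ictero_vulgaris vs Eremo_borealis: 10
  Ao_alba vs Junco_elegans: 7
  Ao_alba vs Eremo_borealis: 8
  Junco_elegans vs Eremo_borealis: 10
The smallest is 2, between Calli_montana and Ao_alba.

2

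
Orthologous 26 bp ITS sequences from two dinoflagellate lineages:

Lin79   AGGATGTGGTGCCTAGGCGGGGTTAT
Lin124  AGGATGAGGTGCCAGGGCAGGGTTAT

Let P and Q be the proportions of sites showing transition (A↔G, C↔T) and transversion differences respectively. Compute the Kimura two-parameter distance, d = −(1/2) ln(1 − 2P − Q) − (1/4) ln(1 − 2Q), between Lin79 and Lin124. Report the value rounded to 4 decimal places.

The sequences differ at positions 7 (T/A, transversion), 14 (T/A, transversion), 15 (A/G, transition), 19 (G/A, transition).
Of the 4 differences, 2 transitions and 2 transversions over 26 sites: P = 2/26 = 0.076923, Q = 2/26 = 0.076923.
d = −0.5·ln(0.769231) − 0.25·ln(0.846154) = −0.5·(-0.262364) − 0.25·(-0.167054) = 0.1729.

0.1729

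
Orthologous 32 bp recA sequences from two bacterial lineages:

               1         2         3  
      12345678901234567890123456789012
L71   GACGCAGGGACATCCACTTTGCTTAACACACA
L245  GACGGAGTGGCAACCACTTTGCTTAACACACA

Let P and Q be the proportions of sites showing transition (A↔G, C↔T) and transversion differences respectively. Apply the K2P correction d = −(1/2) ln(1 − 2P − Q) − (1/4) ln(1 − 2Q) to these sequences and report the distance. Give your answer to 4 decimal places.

0.1369

Mismatches occur at site 5 (C↔G, transversion), site 8 (G↔T, transversion), site 10 (A↔G, transition), site 13 (T↔A, transversion).
Of the 4 differences, 1 transition and 3 transversions over 32 sites: P = 1/32 = 0.031250, Q = 3/32 = 0.093750.
d = −0.5·ln(0.843750) − 0.25·ln(0.812500) = −0.5·(-0.169899) − 0.25·(-0.207639) = 0.1369.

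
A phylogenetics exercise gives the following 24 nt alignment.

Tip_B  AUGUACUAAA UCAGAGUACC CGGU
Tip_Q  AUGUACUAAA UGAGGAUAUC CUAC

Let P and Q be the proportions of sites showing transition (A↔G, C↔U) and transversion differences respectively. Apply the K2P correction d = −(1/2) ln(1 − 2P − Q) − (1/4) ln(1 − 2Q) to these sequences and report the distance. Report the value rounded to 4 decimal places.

0.3922

Mismatches occur at site 12 (C/G, transversion), site 15 (A/G, transition), site 16 (G/A, transition), site 19 (C/U, transition), site 22 (G/U, transversion), site 23 (G/A, transition), site 24 (U/C, transition).
Of the 7 differences, 5 transitions and 2 transversions over 24 sites: P = 5/24 = 0.208333, Q = 2/24 = 0.083333.
d = −0.5·ln(0.500001) − 0.25·ln(0.833334) = −0.5·(-0.693145) − 0.25·(-0.182321) = 0.3922.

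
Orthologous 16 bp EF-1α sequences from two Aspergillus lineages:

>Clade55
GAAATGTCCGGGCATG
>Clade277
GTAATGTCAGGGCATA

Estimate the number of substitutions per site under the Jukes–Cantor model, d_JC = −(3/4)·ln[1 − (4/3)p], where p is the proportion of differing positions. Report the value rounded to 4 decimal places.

0.2158

Differing sites — 2:A/T; 9:C/A; 16:G/A.
p = 3/16 = 0.187500.
d = −0.75 · ln(1 − (4/3)·0.187500) = −0.75 · ln(0.750000) = −0.75 · (-0.287682) = 0.2158.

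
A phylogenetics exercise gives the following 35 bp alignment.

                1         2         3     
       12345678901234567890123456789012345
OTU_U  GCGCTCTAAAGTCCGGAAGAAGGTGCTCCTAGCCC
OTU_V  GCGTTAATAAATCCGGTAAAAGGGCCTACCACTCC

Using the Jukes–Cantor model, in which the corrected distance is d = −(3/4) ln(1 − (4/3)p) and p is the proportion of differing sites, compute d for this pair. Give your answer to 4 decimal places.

0.5128

Differing sites — 4:C/T; 6:C/A; 7:T/A; 8:A/T; 11:G/A; 17:A/T; 19:G/A; 24:T/G; 25:G/C; 28:C/A; 30:T/C; 32:G/C; 33:C/T.
p = 13/35 = 0.371429.
d = −0.75 · ln(1 − (4/3)·0.371429) = −0.75 · ln(0.504761) = −0.75 · (-0.683670) = 0.5128.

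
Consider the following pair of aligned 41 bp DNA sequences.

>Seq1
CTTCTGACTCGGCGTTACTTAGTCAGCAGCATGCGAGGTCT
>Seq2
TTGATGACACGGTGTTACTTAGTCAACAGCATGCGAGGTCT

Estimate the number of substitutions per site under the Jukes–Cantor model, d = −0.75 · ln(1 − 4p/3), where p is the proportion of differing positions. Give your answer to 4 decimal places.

The sequences differ at positions 1 (C/T), 3 (T/G), 4 (C/A), 9 (T/A), 13 (C/T), 26 (G/A).
p = 6/41 = 0.146341.
d = −0.75 · ln(1 − (4/3)·0.146341) = −0.75 · ln(0.804879) = −0.75 · (-0.217063) = 0.1628.

0.1628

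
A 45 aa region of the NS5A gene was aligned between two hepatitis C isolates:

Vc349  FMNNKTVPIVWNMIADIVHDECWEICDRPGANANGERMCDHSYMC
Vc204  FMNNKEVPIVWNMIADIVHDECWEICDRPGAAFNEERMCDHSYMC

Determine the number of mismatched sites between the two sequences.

The sequences differ at positions 6 (T/E), 32 (N/A), 33 (A/F), 35 (G/E).
That gives 4 mismatches out of 45 aligned sites, so the Hamming distance is 4.

4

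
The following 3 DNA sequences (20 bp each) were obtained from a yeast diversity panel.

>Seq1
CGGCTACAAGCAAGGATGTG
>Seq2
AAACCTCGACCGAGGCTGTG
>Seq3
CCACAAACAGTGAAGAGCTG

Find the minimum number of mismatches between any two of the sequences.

9

Pairwise Hamming distances:
  Seq1 vs Seq2: 9
  Seq1 vs Seq3: 10
  Seq2 vs Seq3: 12
The smallest is 9, between Seq1 and Seq2.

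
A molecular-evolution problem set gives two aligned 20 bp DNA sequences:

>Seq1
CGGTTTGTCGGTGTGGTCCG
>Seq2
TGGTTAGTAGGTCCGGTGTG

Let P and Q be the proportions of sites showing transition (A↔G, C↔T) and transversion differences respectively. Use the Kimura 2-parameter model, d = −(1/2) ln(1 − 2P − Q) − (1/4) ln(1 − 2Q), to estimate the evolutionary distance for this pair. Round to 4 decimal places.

Differing sites — 1:C/T (Ti); 6:T/A (Tv); 9:C/A (Tv); 13:G/C (Tv); 14:T/C (Ti); 18:C/G (Tv); 19:C/T (Ti).
Of the 7 differences, 3 transitions and 4 transversions over 20 sites: P = 3/20 = 0.150000, Q = 4/20 = 0.200000.
d = −0.5·ln(0.500000) − 0.25·ln(0.600000) = −0.5·(-0.693147) − 0.25·(-0.510826) = 0.4743.

0.4743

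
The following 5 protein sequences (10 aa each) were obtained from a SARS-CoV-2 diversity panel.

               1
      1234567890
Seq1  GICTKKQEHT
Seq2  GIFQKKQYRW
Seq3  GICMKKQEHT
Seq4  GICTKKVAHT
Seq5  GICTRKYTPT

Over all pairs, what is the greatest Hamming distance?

Pairwise Hamming distances:
  Seq1 vs Seq2: 5
  Seq1 vs Seq3: 1
  Seq1 vs Seq4: 2
  Seq1 vs Seq5: 4
  Seq2 vs Seq3: 5
  Seq2 vs Seq4: 6
  Seq2 vs Seq5: 7
  Seq3 vs Seq4: 3
  Seq3 vs Seq5: 5
  Seq4 vs Seq5: 4
The largest is 7, between Seq2 and Seq5.

7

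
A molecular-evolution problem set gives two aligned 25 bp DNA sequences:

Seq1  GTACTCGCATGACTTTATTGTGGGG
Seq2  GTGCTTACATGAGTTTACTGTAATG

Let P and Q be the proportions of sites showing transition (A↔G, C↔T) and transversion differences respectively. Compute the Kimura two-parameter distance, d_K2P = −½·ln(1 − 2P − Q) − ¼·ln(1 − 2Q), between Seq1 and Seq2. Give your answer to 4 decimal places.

0.4541

The sequences differ at positions 3 (A/G, transition), 6 (C/T, transition), 7 (G/A, transition), 13 (C/G, transversion), 18 (T/C, transition), 22 (G/A, transition), 23 (G/A, transition), 24 (G/T, transversion).
Of the 8 differences, 6 transitions and 2 transversions over 25 sites: P = 6/25 = 0.240000, Q = 2/25 = 0.080000.
d = −0.5·ln(0.440000) − 0.25·ln(0.840000) = −0.5·(-0.820981) − 0.25·(-0.174353) = 0.4541.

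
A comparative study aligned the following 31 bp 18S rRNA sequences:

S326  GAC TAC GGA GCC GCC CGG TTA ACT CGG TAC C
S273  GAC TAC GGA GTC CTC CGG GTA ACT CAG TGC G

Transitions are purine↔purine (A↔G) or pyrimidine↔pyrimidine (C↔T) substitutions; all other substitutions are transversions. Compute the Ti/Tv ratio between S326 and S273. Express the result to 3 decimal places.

The sequences differ at positions 11 (C/T, transition), 13 (G/C, transversion), 14 (C/T, transition), 19 (T/G, transversion), 26 (G/A, transition), 29 (A/G, transition), 31 (C/G, transversion).
Of the 7 differences, 4 transitions and 3 transversions, so Ti/Tv = 4/3 = 1.333.

1.333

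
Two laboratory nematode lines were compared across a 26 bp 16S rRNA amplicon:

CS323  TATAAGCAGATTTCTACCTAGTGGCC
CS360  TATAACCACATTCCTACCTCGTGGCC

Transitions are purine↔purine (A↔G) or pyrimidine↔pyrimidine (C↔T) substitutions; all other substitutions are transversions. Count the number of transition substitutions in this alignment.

The sequences differ at positions 6 (G/C, transversion), 9 (G/C, transversion), 13 (T/C, transition), 20 (A/C, transversion).
Of the 4 differences, 1 transition and 3 transversions, so the answer is 1.

1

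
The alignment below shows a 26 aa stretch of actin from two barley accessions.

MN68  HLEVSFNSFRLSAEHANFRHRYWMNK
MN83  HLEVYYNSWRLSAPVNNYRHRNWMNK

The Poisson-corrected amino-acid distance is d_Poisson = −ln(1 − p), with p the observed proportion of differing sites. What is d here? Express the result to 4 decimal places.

Mismatches occur at site 5 (S↔Y), site 6 (F↔Y), site 9 (F↔W), site 14 (E↔P), site 15 (H↔V), site 16 (A↔N), site 18 (F↔Y), site 22 (Y↔N).
p = 8/26 = 0.307692.
d = −ln(1 − 0.307692) = −ln(0.692308) = 0.3677.

0.3677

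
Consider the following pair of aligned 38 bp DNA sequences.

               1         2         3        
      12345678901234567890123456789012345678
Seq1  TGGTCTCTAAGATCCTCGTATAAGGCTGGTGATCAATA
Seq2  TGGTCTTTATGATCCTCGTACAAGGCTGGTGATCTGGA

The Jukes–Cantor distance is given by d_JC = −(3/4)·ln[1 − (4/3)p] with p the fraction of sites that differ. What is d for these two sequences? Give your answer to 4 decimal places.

0.1773

Differing sites — 7:C/T; 10:A/T; 21:T/C; 35:A/T; 36:A/G; 37:T/G.
p = 6/38 = 0.157895.
d = −0.75 · ln(1 − (4/3)·0.157895) = −0.75 · ln(0.789473) = −0.75 · (-0.236390) = 0.1773.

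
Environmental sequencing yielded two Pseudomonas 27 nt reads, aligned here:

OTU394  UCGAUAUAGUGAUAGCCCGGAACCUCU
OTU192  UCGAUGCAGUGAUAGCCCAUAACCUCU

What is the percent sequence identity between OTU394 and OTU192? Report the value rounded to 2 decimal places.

85.19%

Differing sites — 6:A/G; 7:U/C; 19:G/A; 20:G/U.
23 of the 27 sites match, so the percent identity is 23/27 × 100 = 85.19%.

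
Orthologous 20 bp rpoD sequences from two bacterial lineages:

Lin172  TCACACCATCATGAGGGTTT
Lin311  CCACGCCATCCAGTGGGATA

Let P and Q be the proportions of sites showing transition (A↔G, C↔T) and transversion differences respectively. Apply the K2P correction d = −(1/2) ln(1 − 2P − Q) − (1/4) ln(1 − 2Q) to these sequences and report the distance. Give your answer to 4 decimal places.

0.4722

Differing sites — 1:T/C (Ti); 5:A/G (Ti); 11:A/C (Tv); 12:T/A (Tv); 14:A/T (Tv); 18:T/A (Tv); 20:T/A (Tv).
Of the 7 differences, 2 transitions and 5 transversions over 20 sites: P = 2/20 = 0.100000, Q = 5/20 = 0.250000.
d = −0.5·ln(0.550000) − 0.25·ln(0.500000) = −0.5·(-0.597837) − 0.25·(-0.693147) = 0.4722.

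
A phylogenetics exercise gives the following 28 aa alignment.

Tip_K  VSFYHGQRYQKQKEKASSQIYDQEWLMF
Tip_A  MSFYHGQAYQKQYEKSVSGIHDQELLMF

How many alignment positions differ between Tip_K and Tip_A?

Differing sites — 1:V/M; 8:R/A; 13:K/Y; 16:A/S; 17:S/V; 19:Q/G; 21:Y/H; 25:W/L.
That gives 8 mismatches out of 28 aligned sites, so the Hamming distance is 8.

8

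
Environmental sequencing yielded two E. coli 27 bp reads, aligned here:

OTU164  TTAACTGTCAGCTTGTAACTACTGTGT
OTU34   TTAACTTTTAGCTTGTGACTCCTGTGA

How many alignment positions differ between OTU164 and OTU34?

The sequences differ at positions 7 (G/T), 9 (C/T), 17 (A/G), 21 (A/C), 27 (T/A).
That gives 5 mismatches out of 27 aligned sites, so the Hamming distance is 5.

5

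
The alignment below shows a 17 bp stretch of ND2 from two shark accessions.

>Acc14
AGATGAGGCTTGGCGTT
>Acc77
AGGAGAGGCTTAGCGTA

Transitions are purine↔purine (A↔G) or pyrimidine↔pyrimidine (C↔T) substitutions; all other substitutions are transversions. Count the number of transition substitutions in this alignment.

Mismatches occur at site 3 (A↔G, transition), site 4 (T↔A, transversion), site 12 (G↔A, transition), site 17 (T↔A, transversion).
Of the 4 differences, 2 transitions and 2 transversions, so the answer is 2.

2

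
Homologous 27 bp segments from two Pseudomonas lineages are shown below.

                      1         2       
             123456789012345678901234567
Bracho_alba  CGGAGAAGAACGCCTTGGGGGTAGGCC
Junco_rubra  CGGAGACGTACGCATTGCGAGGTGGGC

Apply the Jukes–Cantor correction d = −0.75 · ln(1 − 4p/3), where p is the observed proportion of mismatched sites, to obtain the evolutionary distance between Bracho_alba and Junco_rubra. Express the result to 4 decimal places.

Differing sites — 7:A/C; 9:A/T; 14:C/A; 18:G/C; 20:G/A; 22:T/G; 23:A/T; 26:C/G.
p = 8/27 = 0.296296.
d = −0.75 · ln(1 − (4/3)·0.296296) = −0.75 · ln(0.604939) = −0.75 · (-0.502628) = 0.3770.

0.3770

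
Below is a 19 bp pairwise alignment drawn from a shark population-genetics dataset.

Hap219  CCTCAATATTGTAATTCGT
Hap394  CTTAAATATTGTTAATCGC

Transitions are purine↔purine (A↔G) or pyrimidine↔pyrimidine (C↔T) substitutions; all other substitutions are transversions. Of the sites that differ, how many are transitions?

2

Mismatches occur at site 2 (C/T, transition), site 4 (C/A, transversion), site 13 (A/T, transversion), site 15 (T/A, transversion), site 19 (T/C, transition).
Of the 5 differences, 2 transitions and 3 transversions, so the answer is 2.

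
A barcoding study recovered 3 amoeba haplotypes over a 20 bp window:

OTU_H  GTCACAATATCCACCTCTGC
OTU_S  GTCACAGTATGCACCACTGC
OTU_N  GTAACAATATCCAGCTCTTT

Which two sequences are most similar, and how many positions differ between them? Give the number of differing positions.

3

Pairwise Hamming distances:
  OTU_H vs OTU_S: 3
  OTU_H vs OTU_N: 4
  OTU_S vs OTU_N: 7
The smallest is 3, between OTU_H and OTU_S.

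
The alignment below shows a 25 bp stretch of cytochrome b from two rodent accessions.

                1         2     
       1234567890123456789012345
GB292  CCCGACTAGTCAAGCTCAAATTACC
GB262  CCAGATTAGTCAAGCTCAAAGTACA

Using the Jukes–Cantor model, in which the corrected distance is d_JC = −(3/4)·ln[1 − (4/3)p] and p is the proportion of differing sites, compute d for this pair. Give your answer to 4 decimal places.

Differing sites — 3:C/A; 6:C/T; 21:T/G; 25:C/A.
p = 4/25 = 0.160000.
d = −0.75 · ln(1 − (4/3)·0.160000) = −0.75 · ln(0.786667) = −0.75 · (-0.239950) = 0.1800.

0.1800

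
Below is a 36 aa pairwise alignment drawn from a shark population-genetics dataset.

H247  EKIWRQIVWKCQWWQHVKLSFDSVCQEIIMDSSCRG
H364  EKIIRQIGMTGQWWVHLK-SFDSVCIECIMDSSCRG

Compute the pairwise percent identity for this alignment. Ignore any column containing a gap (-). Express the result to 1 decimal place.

Excluding the 1 gap column leaves 35 comparable sites.
Differing sites — 4:W/I; 8:V/G; 9:W/M; 10:K/T; 11:C/G; 15:Q/V; 17:V/L; 26:Q/I; 28:I/C.
26 of the 35 comparable sites match, so the percent identity is 26/35 × 100 = 74.3%.

74.3%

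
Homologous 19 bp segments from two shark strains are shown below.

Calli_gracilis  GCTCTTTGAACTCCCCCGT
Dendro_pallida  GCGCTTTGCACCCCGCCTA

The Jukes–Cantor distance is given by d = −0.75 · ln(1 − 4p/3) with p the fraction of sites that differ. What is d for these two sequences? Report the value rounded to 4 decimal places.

The sequences differ at positions 3 (T/G), 9 (A/C), 12 (T/C), 15 (C/G), 18 (G/T), 19 (T/A).
p = 6/19 = 0.315789.
d = −0.75 · ln(1 − (4/3)·0.315789) = −0.75 · ln(0.578948) = −0.75 · (-0.546543) = 0.4099.

0.4099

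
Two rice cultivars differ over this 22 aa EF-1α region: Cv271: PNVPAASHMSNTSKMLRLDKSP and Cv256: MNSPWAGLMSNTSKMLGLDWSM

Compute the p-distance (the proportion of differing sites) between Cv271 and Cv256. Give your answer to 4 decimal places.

0.3636

Differing sites — 1:P/M; 3:V/S; 5:A/W; 7:S/G; 8:H/L; 17:R/G; 20:K/W; 22:P/M.
There are 8 differences over 22 sites, so p = 8/22 = 0.3636.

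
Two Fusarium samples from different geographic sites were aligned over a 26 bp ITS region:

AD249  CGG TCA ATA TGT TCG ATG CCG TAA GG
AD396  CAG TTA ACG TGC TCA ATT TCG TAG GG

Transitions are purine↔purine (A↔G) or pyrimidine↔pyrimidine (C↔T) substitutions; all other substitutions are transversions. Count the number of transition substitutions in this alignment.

8

Mismatches occur at site 2 (G/A, transition), site 5 (C/T, transition), site 8 (T/C, transition), site 9 (A/G, transition), site 12 (T/C, transition), site 15 (G/A, transition), site 18 (G/T, transversion), site 19 (C/T, transition), site 24 (A/G, transition).
Of the 9 differences, 8 transitions and 1 transversion, so the answer is 8.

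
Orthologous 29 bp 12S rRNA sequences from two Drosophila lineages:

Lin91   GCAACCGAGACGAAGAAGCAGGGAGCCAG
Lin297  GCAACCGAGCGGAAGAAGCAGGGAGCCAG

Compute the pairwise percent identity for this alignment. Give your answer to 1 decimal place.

93.1%

The sequences differ at positions 10 (A/C), 11 (C/G).
27 of the 29 sites match, so the percent identity is 27/29 × 100 = 93.1%.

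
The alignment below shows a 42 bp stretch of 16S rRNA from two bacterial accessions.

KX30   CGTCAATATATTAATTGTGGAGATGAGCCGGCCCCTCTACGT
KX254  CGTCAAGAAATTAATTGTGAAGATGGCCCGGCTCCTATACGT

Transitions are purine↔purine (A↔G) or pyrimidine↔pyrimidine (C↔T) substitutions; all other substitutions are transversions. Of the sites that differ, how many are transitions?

3

Differing sites — 7:T/G (Tv); 9:T/A (Tv); 20:G/A (Ti); 26:A/G (Ti); 27:G/C (Tv); 33:C/T (Ti); 37:C/A (Tv).
Of the 7 differences, 3 transitions and 4 transversions, so the answer is 3.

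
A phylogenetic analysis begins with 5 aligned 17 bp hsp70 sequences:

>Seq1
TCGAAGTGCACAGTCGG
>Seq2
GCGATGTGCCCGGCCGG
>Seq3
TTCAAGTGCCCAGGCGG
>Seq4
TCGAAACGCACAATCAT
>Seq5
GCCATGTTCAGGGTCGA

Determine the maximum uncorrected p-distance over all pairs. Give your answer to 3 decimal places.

0.647

Pairwise Hamming distances:
  Seq1 vs Seq2: 5
  Seq1 vs Seq3: 4
  Seq1 vs Seq4: 5
  Seq1 vs Seq5: 7
  Seq2 vs Seq3: 6
  Seq2 vs Seq4: 10
  Seq2 vs Seq5: 6
  Seq3 vs Seq4: 9
  Seq3 vs Seq5: 9
  Seq4 vs Seq5: 11
The largest is 11 mismatches, between Seq4 and Seq5; p = 11/17 = 0.647.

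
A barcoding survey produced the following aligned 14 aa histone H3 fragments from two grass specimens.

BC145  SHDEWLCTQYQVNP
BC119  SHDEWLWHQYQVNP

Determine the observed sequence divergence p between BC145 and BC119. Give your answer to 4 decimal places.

Mismatches occur at site 7 (C/W), site 8 (T/H).
There are 2 differences over 14 sites, so p = 2/14 = 0.1429.

0.1429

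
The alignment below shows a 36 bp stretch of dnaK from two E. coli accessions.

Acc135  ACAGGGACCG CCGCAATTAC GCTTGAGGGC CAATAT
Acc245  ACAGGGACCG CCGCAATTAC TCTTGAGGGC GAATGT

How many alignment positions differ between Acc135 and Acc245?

Mismatches occur at site 21 (G→T), site 31 (C→G), site 35 (A→G).
That gives 3 mismatches out of 36 aligned sites, so the Hamming distance is 3.

3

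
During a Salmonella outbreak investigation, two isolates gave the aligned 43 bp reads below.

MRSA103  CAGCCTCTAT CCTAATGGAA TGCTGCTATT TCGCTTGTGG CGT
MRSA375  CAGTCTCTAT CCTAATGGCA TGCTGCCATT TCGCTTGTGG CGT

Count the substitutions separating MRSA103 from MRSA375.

Mismatches occur at site 4 (C→T), site 19 (A→C), site 27 (T→C).
That gives 3 mismatches out of 43 aligned sites, so the Hamming distance is 3.

3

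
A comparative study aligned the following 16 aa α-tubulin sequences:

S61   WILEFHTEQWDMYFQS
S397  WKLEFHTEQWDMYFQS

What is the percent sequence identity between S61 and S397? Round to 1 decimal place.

93.8%

A single mismatch occurs at site 2 (I→K).
15 of the 16 sites match, so the percent identity is 15/16 × 100 = 93.8%.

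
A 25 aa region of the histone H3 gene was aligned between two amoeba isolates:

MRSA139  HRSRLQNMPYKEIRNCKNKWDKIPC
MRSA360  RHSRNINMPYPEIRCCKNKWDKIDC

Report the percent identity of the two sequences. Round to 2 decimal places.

72.00%

The sequences differ at positions 1 (H/R), 2 (R/H), 5 (L/N), 6 (Q/I), 11 (K/P), 15 (N/C), 24 (P/D).
18 of the 25 sites match, so the percent identity is 18/25 × 100 = 72.00%.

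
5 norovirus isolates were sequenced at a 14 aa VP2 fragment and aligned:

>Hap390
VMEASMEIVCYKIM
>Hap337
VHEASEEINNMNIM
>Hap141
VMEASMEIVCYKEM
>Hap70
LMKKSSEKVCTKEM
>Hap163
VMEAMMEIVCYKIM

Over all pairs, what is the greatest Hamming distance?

Pairwise Hamming distances:
  Hap390 vs Hap337: 6
  Hap390 vs Hap141: 1
  Hap390 vs Hap70: 7
  Hap390 vs Hap163: 1
  Hap337 vs Hap141: 7
  Hap337 vs Hap70: 11
  Hap337 vs Hap163: 7
  Hap141 vs Hap70: 6
  Hap141 vs Hap163: 2
  Hap70 vs Hap163: 8
The largest is 11, between Hap337 and Hap70.

11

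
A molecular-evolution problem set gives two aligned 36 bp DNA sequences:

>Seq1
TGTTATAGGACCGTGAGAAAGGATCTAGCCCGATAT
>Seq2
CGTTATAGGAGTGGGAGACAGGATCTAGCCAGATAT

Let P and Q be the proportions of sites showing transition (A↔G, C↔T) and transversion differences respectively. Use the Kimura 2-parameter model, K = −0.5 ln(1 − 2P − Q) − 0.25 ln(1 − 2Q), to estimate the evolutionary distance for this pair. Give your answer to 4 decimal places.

0.1885

Differing sites — 1:T/C (Ti); 11:C/G (Tv); 12:C/T (Ti); 14:T/G (Tv); 19:A/C (Tv); 31:C/A (Tv).
Of the 6 differences, 2 transitions and 4 transversions over 36 sites: P = 2/36 = 0.055556, Q = 4/36 = 0.111111.
d = −0.5·ln(0.777777) − 0.25·ln(0.777778) = −0.5·(-0.251315) − 0.25·(-0.251314) = 0.1885.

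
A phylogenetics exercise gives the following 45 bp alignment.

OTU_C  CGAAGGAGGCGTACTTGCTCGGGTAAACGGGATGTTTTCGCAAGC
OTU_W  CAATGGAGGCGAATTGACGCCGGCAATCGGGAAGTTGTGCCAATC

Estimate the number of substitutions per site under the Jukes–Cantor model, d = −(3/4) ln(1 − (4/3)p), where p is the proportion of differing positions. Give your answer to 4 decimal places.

The sequences differ at positions 2 (G/A), 4 (A/T), 12 (T/A), 14 (C/T), 16 (T/G), 17 (G/A), 19 (T/G), 21 (G/C), 24 (T/C), 27 (A/T), 33 (T/A), 37 (T/G), 39 (C/G), 40 (G/C), 44 (G/T).
p = 15/45 = 0.333333.
d = −0.75 · ln(1 − (4/3)·0.333333) = −0.75 · ln(0.555556) = −0.75 · (-0.587786) = 0.4408.

0.4408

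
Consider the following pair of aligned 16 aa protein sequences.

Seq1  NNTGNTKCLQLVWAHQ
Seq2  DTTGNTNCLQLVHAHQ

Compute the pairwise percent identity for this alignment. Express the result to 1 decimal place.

75.0%

Mismatches occur at site 1 (N↔D), site 2 (N↔T), site 7 (K↔N), site 13 (W↔H).
12 of the 16 sites match, so the percent identity is 12/16 × 100 = 75.0%.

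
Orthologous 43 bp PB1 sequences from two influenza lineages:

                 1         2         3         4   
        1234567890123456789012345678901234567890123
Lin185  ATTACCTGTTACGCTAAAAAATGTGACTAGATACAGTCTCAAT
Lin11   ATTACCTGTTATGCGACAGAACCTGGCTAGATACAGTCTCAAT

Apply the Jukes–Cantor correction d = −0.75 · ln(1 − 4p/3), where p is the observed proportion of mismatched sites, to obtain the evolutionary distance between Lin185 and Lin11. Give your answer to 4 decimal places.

0.1835

Mismatches occur at site 12 (C/T), site 15 (T/G), site 17 (A/C), site 19 (A/G), site 22 (T/C), site 23 (G/C), site 26 (A/G).
p = 7/43 = 0.162791.
d = −0.75 · ln(1 − (4/3)·0.162791) = −0.75 · ln(0.782945) = −0.75 · (-0.244693) = 0.1835.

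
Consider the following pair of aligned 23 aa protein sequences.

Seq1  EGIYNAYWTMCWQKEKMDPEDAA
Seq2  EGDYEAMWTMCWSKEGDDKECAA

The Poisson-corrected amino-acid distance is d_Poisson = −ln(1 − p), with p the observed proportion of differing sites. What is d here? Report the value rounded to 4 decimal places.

0.4274

Mismatches occur at site 3 (I↔D), site 5 (N↔E), site 7 (Y↔M), site 13 (Q↔S), site 16 (K↔G), site 17 (M↔D), site 19 (P↔K), site 21 (D↔C).
p = 8/23 = 0.347826.
d = −ln(1 − 0.347826) = −ln(0.652174) = 0.4274.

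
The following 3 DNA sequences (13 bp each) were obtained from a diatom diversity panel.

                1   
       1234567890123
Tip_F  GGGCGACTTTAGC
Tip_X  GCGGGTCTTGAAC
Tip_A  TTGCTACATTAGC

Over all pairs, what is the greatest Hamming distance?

Pairwise Hamming distances:
  Tip_F vs Tip_X: 5
  Tip_F vs Tip_A: 4
  Tip_X vs Tip_A: 8
The largest is 8, between Tip_X and Tip_A.

8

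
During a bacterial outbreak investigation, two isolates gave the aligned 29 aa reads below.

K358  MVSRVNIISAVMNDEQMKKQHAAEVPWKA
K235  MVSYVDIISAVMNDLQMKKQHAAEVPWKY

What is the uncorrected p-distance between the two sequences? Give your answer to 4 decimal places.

The sequences differ at positions 4 (R/Y), 6 (N/D), 15 (E/L), 29 (A/Y).
There are 4 differences over 29 sites, so p = 4/29 = 0.1379.

0.1379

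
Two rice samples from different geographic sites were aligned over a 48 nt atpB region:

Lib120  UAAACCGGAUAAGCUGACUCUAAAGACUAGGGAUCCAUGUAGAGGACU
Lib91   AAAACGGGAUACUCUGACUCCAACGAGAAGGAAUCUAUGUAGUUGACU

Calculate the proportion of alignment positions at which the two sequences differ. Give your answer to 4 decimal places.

0.2500

Differing sites — 1:U/A; 6:C/G; 12:A/C; 13:G/U; 21:U/C; 24:A/C; 27:C/G; 28:U/A; 32:G/A; 36:C/U; 43:A/U; 44:G/U.
There are 12 differences over 48 sites, so p = 12/48 = 0.2500.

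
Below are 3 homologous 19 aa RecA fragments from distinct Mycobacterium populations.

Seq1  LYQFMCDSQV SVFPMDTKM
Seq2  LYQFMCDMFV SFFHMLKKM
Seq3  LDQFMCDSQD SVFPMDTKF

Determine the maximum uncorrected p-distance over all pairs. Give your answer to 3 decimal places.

0.474

Pairwise Hamming distances:
  Seq1 vs Seq2: 6
  Seq1 vs Seq3: 3
  Seq2 vs Seq3: 9
The largest is 9 mismatches, between Seq2 and Seq3; p = 9/19 = 0.474.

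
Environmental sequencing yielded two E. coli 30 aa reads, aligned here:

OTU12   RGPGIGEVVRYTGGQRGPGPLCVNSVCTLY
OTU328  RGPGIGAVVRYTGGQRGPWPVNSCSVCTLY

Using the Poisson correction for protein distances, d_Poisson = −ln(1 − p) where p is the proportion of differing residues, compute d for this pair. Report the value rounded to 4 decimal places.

0.2231

Differing sites — 7:E/A; 19:G/W; 21:L/V; 22:C/N; 23:V/S; 24:N/C.
p = 6/30 = 0.200000.
d = −ln(1 − 0.200000) = −ln(0.800000) = 0.2231.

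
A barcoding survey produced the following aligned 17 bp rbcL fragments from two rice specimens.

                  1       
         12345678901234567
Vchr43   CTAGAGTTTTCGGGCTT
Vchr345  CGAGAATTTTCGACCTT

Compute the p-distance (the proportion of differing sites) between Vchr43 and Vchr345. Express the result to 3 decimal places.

Differing sites — 2:T/G; 6:G/A; 13:G/A; 14:G/C.
There are 4 differences over 17 sites, so p = 4/17 = 0.235.

0.235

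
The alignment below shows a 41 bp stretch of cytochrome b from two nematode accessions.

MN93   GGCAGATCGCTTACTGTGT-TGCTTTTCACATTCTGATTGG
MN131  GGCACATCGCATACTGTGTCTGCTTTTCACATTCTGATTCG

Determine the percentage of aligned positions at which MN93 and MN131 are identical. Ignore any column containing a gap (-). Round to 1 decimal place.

Excluding the 1 gap column leaves 40 comparable sites.
Mismatches occur at site 5 (G↔C), site 11 (T↔A), site 40 (G↔C).
37 of the 40 comparable sites match, so the percent identity is 37/40 × 100 = 92.5%.

92.5%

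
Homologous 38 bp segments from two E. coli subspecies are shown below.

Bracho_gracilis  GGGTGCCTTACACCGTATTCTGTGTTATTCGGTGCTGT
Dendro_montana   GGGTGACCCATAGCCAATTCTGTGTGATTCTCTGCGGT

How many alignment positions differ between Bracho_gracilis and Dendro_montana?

The sequences differ at positions 6 (C/A), 8 (T/C), 9 (T/C), 11 (C/T), 13 (C/G), 15 (G/C), 16 (T/A), 26 (T/G), 31 (G/T), 32 (G/C), 36 (T/G).
That gives 11 mismatches out of 38 aligned sites, so the Hamming distance is 11.

11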